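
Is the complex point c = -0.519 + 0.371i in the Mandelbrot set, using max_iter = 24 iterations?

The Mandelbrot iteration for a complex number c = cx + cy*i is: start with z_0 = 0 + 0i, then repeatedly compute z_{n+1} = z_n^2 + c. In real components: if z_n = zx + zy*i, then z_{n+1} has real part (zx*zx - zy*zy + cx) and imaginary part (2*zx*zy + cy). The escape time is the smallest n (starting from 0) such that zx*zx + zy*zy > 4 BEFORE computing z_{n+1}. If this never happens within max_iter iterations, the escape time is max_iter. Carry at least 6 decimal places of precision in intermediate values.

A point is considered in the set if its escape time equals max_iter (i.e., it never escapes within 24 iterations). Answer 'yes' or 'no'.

Answer: yes

Derivation:
z_0 = 0 + 0i, c = -0.5190 + 0.3710i
Iter 1: z = -0.5190 + 0.3710i, |z|^2 = 0.4070
Iter 2: z = -0.3873 + -0.0141i, |z|^2 = 0.1502
Iter 3: z = -0.3692 + 0.3819i, |z|^2 = 0.2822
Iter 4: z = -0.5285 + 0.0890i, |z|^2 = 0.2873
Iter 5: z = -0.2476 + 0.2769i, |z|^2 = 0.1380
Iter 6: z = -0.5344 + 0.2339i, |z|^2 = 0.3403
Iter 7: z = -0.2881 + 0.1210i, |z|^2 = 0.0977
Iter 8: z = -0.4506 + 0.3013i, |z|^2 = 0.2938
Iter 9: z = -0.4067 + 0.0995i, |z|^2 = 0.1753
Iter 10: z = -0.3635 + 0.2901i, |z|^2 = 0.2163
Iter 11: z = -0.4710 + 0.1601i, |z|^2 = 0.2475
Iter 12: z = -0.3228 + 0.2202i, |z|^2 = 0.1527
Iter 13: z = -0.4633 + 0.2289i, |z|^2 = 0.2670
Iter 14: z = -0.3567 + 0.1589i, |z|^2 = 0.1525
Iter 15: z = -0.4170 + 0.2576i, |z|^2 = 0.2402
Iter 16: z = -0.4115 + 0.1562i, |z|^2 = 0.1937
Iter 17: z = -0.3741 + 0.2425i, |z|^2 = 0.1987
Iter 18: z = -0.4379 + 0.1896i, |z|^2 = 0.2277
Iter 19: z = -0.3632 + 0.2050i, |z|^2 = 0.1739
Iter 20: z = -0.4291 + 0.2221i, |z|^2 = 0.2334
Iter 21: z = -0.3842 + 0.1804i, |z|^2 = 0.1802
Iter 22: z = -0.4039 + 0.2324i, |z|^2 = 0.2172
Iter 23: z = -0.4098 + 0.1833i, |z|^2 = 0.2016
Did not escape in 24 iterations → in set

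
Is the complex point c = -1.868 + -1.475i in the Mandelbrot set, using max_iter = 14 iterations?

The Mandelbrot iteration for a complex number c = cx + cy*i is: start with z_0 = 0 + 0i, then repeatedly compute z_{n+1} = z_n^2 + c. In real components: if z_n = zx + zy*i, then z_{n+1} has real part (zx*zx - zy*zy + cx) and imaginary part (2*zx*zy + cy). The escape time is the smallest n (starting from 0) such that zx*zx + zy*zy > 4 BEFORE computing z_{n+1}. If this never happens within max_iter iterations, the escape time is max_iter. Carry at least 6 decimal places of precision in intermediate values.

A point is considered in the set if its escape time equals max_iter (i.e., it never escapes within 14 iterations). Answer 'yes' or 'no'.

Answer: no

Derivation:
z_0 = 0 + 0i, c = -1.8680 + -1.4750i
Iter 1: z = -1.8680 + -1.4750i, |z|^2 = 5.6650
Escaped at iteration 1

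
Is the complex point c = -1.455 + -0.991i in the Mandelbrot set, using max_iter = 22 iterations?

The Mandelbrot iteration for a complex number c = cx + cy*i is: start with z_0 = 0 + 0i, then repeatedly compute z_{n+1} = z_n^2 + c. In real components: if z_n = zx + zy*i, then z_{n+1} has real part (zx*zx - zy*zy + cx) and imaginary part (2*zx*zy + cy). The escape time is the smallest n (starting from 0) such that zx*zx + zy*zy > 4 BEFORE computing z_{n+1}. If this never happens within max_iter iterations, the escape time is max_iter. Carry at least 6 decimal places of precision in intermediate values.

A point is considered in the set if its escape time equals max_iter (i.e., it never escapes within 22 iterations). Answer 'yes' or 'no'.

Answer: no

Derivation:
z_0 = 0 + 0i, c = -1.4550 + -0.9910i
Iter 1: z = -1.4550 + -0.9910i, |z|^2 = 3.0991
Iter 2: z = -0.3201 + 1.8928i, |z|^2 = 3.6852
Iter 3: z = -4.9353 + -2.2026i, |z|^2 = 29.2086
Escaped at iteration 3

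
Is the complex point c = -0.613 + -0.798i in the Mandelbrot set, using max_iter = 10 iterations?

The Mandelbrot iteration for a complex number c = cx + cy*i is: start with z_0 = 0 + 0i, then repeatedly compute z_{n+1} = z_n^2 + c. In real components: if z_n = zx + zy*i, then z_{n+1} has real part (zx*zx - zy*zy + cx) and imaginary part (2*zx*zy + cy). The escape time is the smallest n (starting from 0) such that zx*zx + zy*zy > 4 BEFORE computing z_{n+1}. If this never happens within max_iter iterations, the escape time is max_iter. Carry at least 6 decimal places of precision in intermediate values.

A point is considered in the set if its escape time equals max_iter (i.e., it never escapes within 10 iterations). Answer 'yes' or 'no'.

Answer: no

Derivation:
z_0 = 0 + 0i, c = -0.6130 + -0.7980i
Iter 1: z = -0.6130 + -0.7980i, |z|^2 = 1.0126
Iter 2: z = -0.8740 + 0.1803i, |z|^2 = 0.7965
Iter 3: z = 0.1184 + -1.1133i, |z|^2 = 1.2534
Iter 4: z = -1.8383 + -1.0616i, |z|^2 = 4.5065
Escaped at iteration 4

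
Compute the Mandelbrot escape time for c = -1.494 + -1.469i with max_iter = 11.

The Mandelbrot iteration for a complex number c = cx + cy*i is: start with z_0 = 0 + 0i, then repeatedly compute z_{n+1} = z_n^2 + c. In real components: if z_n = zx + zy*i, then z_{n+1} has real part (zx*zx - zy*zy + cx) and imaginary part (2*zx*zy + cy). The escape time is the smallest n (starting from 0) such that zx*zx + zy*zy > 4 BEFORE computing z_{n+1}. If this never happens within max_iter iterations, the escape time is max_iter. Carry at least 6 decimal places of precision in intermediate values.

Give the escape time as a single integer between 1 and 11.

Answer: 1

Derivation:
z_0 = 0 + 0i, c = -1.4940 + -1.4690i
Iter 1: z = -1.4940 + -1.4690i, |z|^2 = 4.3900
Escaped at iteration 1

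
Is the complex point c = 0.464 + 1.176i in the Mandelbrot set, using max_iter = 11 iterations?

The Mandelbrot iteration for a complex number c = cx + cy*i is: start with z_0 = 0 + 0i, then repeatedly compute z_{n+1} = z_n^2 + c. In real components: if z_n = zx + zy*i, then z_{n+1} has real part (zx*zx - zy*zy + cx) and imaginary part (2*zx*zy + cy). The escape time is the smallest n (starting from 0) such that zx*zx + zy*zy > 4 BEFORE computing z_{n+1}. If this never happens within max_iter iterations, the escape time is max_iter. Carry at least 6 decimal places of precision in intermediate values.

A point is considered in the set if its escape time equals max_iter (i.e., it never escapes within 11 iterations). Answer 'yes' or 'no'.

Answer: no

Derivation:
z_0 = 0 + 0i, c = 0.4640 + 1.1760i
Iter 1: z = 0.4640 + 1.1760i, |z|^2 = 1.5983
Iter 2: z = -0.7037 + 2.2673i, |z|^2 = 5.6359
Escaped at iteration 2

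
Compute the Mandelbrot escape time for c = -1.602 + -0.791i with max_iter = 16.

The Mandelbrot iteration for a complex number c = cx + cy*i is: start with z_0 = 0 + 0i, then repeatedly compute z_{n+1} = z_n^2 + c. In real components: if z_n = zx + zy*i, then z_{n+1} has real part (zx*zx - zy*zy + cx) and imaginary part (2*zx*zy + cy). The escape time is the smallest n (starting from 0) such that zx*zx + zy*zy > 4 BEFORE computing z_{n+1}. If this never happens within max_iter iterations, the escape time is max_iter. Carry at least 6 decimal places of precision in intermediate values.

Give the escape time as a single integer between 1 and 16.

Answer: 3

Derivation:
z_0 = 0 + 0i, c = -1.6020 + -0.7910i
Iter 1: z = -1.6020 + -0.7910i, |z|^2 = 3.1921
Iter 2: z = 0.3387 + 1.7434i, |z|^2 = 3.1541
Iter 3: z = -4.5266 + 0.3900i, |z|^2 = 20.6421
Escaped at iteration 3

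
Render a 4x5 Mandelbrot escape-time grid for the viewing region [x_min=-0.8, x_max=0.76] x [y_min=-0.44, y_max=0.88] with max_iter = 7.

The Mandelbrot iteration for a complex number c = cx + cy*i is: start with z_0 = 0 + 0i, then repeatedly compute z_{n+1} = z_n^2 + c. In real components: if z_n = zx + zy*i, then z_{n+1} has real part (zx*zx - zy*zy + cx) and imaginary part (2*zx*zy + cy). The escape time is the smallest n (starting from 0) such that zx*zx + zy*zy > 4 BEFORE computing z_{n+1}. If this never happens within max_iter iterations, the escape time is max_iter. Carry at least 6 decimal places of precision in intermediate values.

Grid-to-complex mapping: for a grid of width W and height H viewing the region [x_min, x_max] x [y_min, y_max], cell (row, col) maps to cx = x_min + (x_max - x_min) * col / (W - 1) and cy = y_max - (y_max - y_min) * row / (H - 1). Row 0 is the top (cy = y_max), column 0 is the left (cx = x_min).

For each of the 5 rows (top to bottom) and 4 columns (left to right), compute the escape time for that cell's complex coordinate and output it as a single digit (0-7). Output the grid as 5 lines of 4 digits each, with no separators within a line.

Answer: 4742
6773
7773
7773
7773

Derivation:
(row=0, col=0): c = -0.8000 + 0.8800i → escape time 4
(row=0, col=1): c = -0.2800 + 0.8800i → escape time 7
(row=0, col=2): c = 0.2400 + 0.8800i → escape time 4
(row=0, col=3): c = 0.7600 + 0.8800i → escape time 2
(row=1, col=0): c = -0.8000 + 0.5500i → escape time 6
(row=1, col=1): c = -0.2800 + 0.5500i → escape time 7
(row=1, col=2): c = 0.2400 + 0.5500i → escape time 7
(row=1, col=3): c = 0.7600 + 0.5500i → escape time 3
(row=2, col=0): c = -0.8000 + 0.2200i → escape time 7
(row=2, col=1): c = -0.2800 + 0.2200i → escape time 7
(row=2, col=2): c = 0.2400 + 0.2200i → escape time 7
(row=2, col=3): c = 0.7600 + 0.2200i → escape time 3
(row=3, col=0): c = -0.8000 + -0.1100i → escape time 7
(row=3, col=1): c = -0.2800 + -0.1100i → escape time 7
(row=3, col=2): c = 0.2400 + -0.1100i → escape time 7
(row=3, col=3): c = 0.7600 + -0.1100i → escape time 3
(row=4, col=0): c = -0.8000 + -0.4400i → escape time 7
(row=4, col=1): c = -0.2800 + -0.4400i → escape time 7
(row=4, col=2): c = 0.2400 + -0.4400i → escape time 7
(row=4, col=3): c = 0.7600 + -0.4400i → escape time 3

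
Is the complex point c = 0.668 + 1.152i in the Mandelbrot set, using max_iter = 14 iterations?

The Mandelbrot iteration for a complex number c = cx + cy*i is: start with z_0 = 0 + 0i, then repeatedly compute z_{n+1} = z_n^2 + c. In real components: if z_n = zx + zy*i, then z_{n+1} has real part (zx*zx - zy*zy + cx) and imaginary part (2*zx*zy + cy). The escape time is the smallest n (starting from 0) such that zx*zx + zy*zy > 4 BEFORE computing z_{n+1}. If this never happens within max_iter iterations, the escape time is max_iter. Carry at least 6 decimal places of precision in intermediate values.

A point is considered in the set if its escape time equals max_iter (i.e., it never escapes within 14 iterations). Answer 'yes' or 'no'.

Answer: no

Derivation:
z_0 = 0 + 0i, c = 0.6680 + 1.1520i
Iter 1: z = 0.6680 + 1.1520i, |z|^2 = 1.7733
Iter 2: z = -0.2129 + 2.6911i, |z|^2 = 7.2872
Escaped at iteration 2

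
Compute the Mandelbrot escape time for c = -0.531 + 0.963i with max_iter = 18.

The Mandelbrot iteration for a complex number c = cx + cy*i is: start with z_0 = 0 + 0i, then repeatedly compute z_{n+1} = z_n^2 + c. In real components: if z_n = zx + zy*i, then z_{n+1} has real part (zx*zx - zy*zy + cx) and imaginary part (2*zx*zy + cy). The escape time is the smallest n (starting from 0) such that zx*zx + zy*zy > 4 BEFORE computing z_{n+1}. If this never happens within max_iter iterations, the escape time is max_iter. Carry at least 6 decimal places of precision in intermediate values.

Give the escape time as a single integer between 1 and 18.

z_0 = 0 + 0i, c = -0.5310 + 0.9630i
Iter 1: z = -0.5310 + 0.9630i, |z|^2 = 1.2093
Iter 2: z = -1.1764 + -0.0597i, |z|^2 = 1.3875
Iter 3: z = 0.8494 + 1.1035i, |z|^2 = 1.9391
Iter 4: z = -1.0272 + 2.8375i, |z|^2 = 9.1067
Escaped at iteration 4

Answer: 4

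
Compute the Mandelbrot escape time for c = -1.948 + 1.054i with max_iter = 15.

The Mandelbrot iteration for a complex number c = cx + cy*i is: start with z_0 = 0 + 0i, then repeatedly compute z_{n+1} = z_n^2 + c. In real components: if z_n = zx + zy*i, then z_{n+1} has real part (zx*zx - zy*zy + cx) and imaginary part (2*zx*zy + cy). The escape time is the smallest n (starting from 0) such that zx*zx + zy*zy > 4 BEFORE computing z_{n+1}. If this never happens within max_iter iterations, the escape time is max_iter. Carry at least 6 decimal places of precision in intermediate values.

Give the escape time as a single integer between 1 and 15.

z_0 = 0 + 0i, c = -1.9480 + 1.0540i
Iter 1: z = -1.9480 + 1.0540i, |z|^2 = 4.9056
Escaped at iteration 1

Answer: 1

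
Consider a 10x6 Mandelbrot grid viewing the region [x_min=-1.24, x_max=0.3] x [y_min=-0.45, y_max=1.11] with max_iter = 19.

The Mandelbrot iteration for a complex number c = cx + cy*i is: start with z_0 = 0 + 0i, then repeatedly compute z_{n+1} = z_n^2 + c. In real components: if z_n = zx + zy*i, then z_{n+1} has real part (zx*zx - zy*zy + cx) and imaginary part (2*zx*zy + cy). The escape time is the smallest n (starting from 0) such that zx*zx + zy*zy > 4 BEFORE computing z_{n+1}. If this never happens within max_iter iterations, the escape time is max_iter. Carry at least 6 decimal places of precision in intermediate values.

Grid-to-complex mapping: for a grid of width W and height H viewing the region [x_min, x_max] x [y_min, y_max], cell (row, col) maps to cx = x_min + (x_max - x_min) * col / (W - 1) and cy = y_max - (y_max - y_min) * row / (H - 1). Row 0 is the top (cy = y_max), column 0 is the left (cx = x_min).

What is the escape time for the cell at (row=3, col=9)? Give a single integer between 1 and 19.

z_0 = 0 + 0i, c = 0.3000 + 0.1740i
Iter 1: z = 0.3000 + 0.1740i, |z|^2 = 0.1203
Iter 2: z = 0.3597 + 0.2784i, |z|^2 = 0.2069
Iter 3: z = 0.3519 + 0.3743i, |z|^2 = 0.2639
Iter 4: z = 0.2837 + 0.4374i, |z|^2 = 0.2718
Iter 5: z = 0.1892 + 0.4222i, |z|^2 = 0.2141
Iter 6: z = 0.1575 + 0.3337i, |z|^2 = 0.1362
Iter 7: z = 0.2134 + 0.2791i, |z|^2 = 0.1235
Iter 8: z = 0.2676 + 0.2931i, |z|^2 = 0.1576
Iter 9: z = 0.2857 + 0.3309i, |z|^2 = 0.1911
Iter 10: z = 0.2721 + 0.3631i, |z|^2 = 0.2059
Iter 11: z = 0.2422 + 0.3716i, |z|^2 = 0.1968
Iter 12: z = 0.2206 + 0.3540i, |z|^2 = 0.1740
Iter 13: z = 0.2233 + 0.3302i, |z|^2 = 0.1589
Iter 14: z = 0.2409 + 0.3215i, |z|^2 = 0.1614
Iter 15: z = 0.2547 + 0.3289i, |z|^2 = 0.1730
Iter 16: z = 0.2567 + 0.3415i, |z|^2 = 0.1825
Iter 17: z = 0.2493 + 0.3493i, |z|^2 = 0.1842
Iter 18: z = 0.2401 + 0.3482i, |z|^2 = 0.1789

Answer: 19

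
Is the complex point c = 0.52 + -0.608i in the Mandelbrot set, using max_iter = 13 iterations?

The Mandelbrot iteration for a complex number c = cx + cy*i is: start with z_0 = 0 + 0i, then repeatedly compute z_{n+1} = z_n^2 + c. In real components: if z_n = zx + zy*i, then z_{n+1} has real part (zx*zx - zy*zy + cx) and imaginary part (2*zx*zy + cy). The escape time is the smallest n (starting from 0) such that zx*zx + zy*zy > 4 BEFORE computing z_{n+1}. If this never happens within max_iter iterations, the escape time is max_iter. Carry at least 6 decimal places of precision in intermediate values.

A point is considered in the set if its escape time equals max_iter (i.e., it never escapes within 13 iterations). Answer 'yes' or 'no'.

z_0 = 0 + 0i, c = 0.5200 + -0.6080i
Iter 1: z = 0.5200 + -0.6080i, |z|^2 = 0.6401
Iter 2: z = 0.4207 + -1.2403i, |z|^2 = 1.7154
Iter 3: z = -0.8414 + -1.6517i, |z|^2 = 3.4360
Iter 4: z = -1.5002 + 2.1714i, |z|^2 = 6.9655
Escaped at iteration 4

Answer: no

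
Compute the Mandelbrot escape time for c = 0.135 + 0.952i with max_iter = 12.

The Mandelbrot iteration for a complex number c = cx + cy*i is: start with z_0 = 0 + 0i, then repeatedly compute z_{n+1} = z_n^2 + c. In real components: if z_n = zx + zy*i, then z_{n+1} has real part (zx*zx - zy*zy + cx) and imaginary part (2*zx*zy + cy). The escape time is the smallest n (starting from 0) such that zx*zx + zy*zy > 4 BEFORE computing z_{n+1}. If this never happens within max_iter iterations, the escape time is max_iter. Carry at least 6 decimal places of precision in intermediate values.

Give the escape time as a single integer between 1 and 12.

Answer: 4

Derivation:
z_0 = 0 + 0i, c = 0.1350 + 0.9520i
Iter 1: z = 0.1350 + 0.9520i, |z|^2 = 0.9245
Iter 2: z = -0.7531 + 1.2090i, |z|^2 = 2.0289
Iter 3: z = -0.7596 + -0.8690i, |z|^2 = 1.3322
Iter 4: z = -0.0431 + 2.2723i, |z|^2 = 5.1651
Escaped at iteration 4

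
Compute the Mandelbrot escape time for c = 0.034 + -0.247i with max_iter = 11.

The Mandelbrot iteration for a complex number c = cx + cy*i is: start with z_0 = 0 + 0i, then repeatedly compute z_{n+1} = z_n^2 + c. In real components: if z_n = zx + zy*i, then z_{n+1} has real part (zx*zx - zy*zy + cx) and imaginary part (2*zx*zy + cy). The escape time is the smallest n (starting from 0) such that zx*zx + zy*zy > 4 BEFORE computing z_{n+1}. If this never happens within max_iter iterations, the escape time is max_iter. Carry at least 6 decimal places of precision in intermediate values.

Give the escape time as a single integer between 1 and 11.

Answer: 11

Derivation:
z_0 = 0 + 0i, c = 0.0340 + -0.2470i
Iter 1: z = 0.0340 + -0.2470i, |z|^2 = 0.0622
Iter 2: z = -0.0259 + -0.2638i, |z|^2 = 0.0703
Iter 3: z = -0.0349 + -0.2334i, |z|^2 = 0.0557
Iter 4: z = -0.0192 + -0.2307i, |z|^2 = 0.0536
Iter 5: z = -0.0189 + -0.2381i, |z|^2 = 0.0571
Iter 6: z = -0.0223 + -0.2380i, |z|^2 = 0.0572
Iter 7: z = -0.0222 + -0.2364i, |z|^2 = 0.0564
Iter 8: z = -0.0214 + -0.2365i, |z|^2 = 0.0564
Iter 9: z = -0.0215 + -0.2369i, |z|^2 = 0.0566
Iter 10: z = -0.0217 + -0.2368i, |z|^2 = 0.0566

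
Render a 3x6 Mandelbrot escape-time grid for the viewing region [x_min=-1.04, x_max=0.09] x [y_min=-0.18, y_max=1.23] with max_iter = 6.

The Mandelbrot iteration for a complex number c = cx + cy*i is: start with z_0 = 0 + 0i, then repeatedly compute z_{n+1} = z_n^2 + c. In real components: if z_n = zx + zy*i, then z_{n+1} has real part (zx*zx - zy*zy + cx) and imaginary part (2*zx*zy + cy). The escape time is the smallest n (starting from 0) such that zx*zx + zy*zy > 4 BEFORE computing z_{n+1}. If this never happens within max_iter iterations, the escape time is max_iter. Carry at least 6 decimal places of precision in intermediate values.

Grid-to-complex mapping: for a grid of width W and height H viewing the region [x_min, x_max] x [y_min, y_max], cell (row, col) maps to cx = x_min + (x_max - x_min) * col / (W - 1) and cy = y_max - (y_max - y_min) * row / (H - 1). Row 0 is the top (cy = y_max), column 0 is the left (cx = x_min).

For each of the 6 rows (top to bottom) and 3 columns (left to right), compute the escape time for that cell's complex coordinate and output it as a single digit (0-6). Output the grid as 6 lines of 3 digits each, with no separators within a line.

(row=0, col=0): c = -1.0400 + 1.2300i → escape time 3
(row=0, col=1): c = -0.4750 + 1.2300i → escape time 3
(row=0, col=2): c = 0.0900 + 1.2300i → escape time 2
(row=1, col=0): c = -1.0400 + 0.9480i → escape time 3
(row=1, col=1): c = -0.4750 + 0.9480i → escape time 4
(row=1, col=2): c = 0.0900 + 0.9480i → escape time 5
(row=2, col=0): c = -1.0400 + 0.6660i → escape time 4
(row=2, col=1): c = -0.4750 + 0.6660i → escape time 6
(row=2, col=2): c = 0.0900 + 0.6660i → escape time 6
(row=3, col=0): c = -1.0400 + 0.3840i → escape time 6
(row=3, col=1): c = -0.4750 + 0.3840i → escape time 6
(row=3, col=2): c = 0.0900 + 0.3840i → escape time 6
(row=4, col=0): c = -1.0400 + 0.1020i → escape time 6
(row=4, col=1): c = -0.4750 + 0.1020i → escape time 6
(row=4, col=2): c = 0.0900 + 0.1020i → escape time 6
(row=5, col=0): c = -1.0400 + -0.1800i → escape time 6
(row=5, col=1): c = -0.4750 + -0.1800i → escape time 6
(row=5, col=2): c = 0.0900 + -0.1800i → escape time 6

Answer: 332
345
466
666
666
666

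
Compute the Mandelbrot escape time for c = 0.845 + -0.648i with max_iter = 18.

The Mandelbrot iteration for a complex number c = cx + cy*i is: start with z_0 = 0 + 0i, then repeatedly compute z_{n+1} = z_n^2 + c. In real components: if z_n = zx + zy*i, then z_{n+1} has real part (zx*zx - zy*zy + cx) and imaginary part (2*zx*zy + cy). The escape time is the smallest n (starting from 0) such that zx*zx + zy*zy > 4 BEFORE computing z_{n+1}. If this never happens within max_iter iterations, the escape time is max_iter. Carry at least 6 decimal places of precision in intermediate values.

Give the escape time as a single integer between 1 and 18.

z_0 = 0 + 0i, c = 0.8450 + -0.6480i
Iter 1: z = 0.8450 + -0.6480i, |z|^2 = 1.1339
Iter 2: z = 1.1391 + -1.7431i, |z|^2 = 4.3361
Escaped at iteration 2

Answer: 2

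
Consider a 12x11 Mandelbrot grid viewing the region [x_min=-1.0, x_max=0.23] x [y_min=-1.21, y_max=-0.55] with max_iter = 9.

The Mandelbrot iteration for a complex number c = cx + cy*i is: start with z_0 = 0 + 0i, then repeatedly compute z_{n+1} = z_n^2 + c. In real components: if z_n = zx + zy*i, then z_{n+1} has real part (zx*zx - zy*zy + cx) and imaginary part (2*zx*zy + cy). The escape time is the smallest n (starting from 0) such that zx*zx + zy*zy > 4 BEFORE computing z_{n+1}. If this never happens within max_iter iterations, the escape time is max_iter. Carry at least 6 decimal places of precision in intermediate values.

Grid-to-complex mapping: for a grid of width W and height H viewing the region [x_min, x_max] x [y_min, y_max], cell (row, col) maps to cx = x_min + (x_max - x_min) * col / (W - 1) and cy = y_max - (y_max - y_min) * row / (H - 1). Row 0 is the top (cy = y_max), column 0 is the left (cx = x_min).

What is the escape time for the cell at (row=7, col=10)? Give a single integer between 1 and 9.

z_0 = 0 + 0i, c = 0.1182 + -1.0120i
Iter 1: z = 0.1182 + -1.0120i, |z|^2 = 1.0381
Iter 2: z = -0.8920 + -1.2512i, |z|^2 = 2.3612
Iter 3: z = -0.6517 + 1.2201i, |z|^2 = 1.9134
Iter 4: z = -0.9459 + -2.6022i, |z|^2 = 7.6663
Escaped at iteration 4

Answer: 4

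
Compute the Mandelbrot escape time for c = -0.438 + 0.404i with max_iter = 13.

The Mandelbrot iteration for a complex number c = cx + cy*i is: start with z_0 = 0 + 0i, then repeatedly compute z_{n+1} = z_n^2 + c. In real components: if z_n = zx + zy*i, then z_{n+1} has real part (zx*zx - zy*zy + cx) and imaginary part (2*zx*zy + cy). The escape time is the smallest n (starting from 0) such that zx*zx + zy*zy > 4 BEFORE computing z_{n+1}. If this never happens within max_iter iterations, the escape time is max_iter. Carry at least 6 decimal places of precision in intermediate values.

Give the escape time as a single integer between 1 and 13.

z_0 = 0 + 0i, c = -0.4380 + 0.4040i
Iter 1: z = -0.4380 + 0.4040i, |z|^2 = 0.3551
Iter 2: z = -0.4094 + 0.0501i, |z|^2 = 0.1701
Iter 3: z = -0.2729 + 0.3630i, |z|^2 = 0.2062
Iter 4: z = -0.4953 + 0.2059i, |z|^2 = 0.2877
Iter 5: z = -0.2351 + 0.2001i, |z|^2 = 0.0953
Iter 6: z = -0.4228 + 0.3099i, |z|^2 = 0.2748
Iter 7: z = -0.3553 + 0.1419i, |z|^2 = 0.1464
Iter 8: z = -0.3319 + 0.3031i, |z|^2 = 0.2020
Iter 9: z = -0.4197 + 0.2028i, |z|^2 = 0.2173
Iter 10: z = -0.3029 + 0.2338i, |z|^2 = 0.1464
Iter 11: z = -0.4009 + 0.2624i, |z|^2 = 0.2295
Iter 12: z = -0.3461 + 0.1937i, |z|^2 = 0.1573

Answer: 13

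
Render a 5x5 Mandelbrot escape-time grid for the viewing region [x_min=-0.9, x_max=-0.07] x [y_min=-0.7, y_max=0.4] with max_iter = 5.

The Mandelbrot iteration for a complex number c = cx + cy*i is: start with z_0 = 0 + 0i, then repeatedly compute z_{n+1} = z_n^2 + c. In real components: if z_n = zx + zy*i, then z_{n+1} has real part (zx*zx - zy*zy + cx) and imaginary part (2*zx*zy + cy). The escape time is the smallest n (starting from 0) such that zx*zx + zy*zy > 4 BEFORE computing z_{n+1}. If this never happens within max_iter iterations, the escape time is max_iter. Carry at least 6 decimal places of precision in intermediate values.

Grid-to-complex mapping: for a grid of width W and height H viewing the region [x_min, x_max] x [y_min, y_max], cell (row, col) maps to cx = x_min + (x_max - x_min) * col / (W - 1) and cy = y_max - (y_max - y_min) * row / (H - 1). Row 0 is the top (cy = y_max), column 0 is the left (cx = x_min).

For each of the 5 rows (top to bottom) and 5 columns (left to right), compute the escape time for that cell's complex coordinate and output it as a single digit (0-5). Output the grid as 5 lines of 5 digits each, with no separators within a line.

(row=0, col=0): c = -0.9000 + 0.4000i → escape time 5
(row=0, col=1): c = -0.6925 + 0.4000i → escape time 5
(row=0, col=2): c = -0.4850 + 0.4000i → escape time 5
(row=0, col=3): c = -0.2775 + 0.4000i → escape time 5
(row=0, col=4): c = -0.0700 + 0.4000i → escape time 5
(row=1, col=0): c = -0.9000 + 0.1250i → escape time 5
(row=1, col=1): c = -0.6925 + 0.1250i → escape time 5
(row=1, col=2): c = -0.4850 + 0.1250i → escape time 5
(row=1, col=3): c = -0.2775 + 0.1250i → escape time 5
(row=1, col=4): c = -0.0700 + 0.1250i → escape time 5
(row=2, col=0): c = -0.9000 + -0.1500i → escape time 5
(row=2, col=1): c = -0.6925 + -0.1500i → escape time 5
(row=2, col=2): c = -0.4850 + -0.1500i → escape time 5
(row=2, col=3): c = -0.2775 + -0.1500i → escape time 5
(row=2, col=4): c = -0.0700 + -0.1500i → escape time 5
(row=3, col=0): c = -0.9000 + -0.4250i → escape time 5
(row=3, col=1): c = -0.6925 + -0.4250i → escape time 5
(row=3, col=2): c = -0.4850 + -0.4250i → escape time 5
(row=3, col=3): c = -0.2775 + -0.4250i → escape time 5
(row=3, col=4): c = -0.0700 + -0.4250i → escape time 5
(row=4, col=0): c = -0.9000 + -0.7000i → escape time 4
(row=4, col=1): c = -0.6925 + -0.7000i → escape time 5
(row=4, col=2): c = -0.4850 + -0.7000i → escape time 5
(row=4, col=3): c = -0.2775 + -0.7000i → escape time 5
(row=4, col=4): c = -0.0700 + -0.7000i → escape time 5

Answer: 55555
55555
55555
55555
45555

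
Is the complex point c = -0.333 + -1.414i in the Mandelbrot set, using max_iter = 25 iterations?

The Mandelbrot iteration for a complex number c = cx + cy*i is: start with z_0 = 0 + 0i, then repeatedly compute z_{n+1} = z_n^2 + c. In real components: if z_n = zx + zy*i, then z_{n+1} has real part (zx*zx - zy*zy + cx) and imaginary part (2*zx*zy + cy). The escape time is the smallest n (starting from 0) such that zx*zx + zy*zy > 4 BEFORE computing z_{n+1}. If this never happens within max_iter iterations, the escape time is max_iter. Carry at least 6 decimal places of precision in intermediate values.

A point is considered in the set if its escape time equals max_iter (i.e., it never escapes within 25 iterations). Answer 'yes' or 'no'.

Answer: no

Derivation:
z_0 = 0 + 0i, c = -0.3330 + -1.4140i
Iter 1: z = -0.3330 + -1.4140i, |z|^2 = 2.1103
Iter 2: z = -2.2215 + -0.4723i, |z|^2 = 5.1581
Escaped at iteration 2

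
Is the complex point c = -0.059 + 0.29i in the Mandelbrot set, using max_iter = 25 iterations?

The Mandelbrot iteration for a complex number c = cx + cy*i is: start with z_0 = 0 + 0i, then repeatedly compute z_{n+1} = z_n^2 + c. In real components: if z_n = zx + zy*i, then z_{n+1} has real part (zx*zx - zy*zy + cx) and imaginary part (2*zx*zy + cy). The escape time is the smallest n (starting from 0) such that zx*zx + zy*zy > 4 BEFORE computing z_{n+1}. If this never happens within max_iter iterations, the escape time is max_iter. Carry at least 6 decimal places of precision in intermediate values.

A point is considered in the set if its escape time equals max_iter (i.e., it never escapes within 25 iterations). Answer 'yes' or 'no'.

z_0 = 0 + 0i, c = -0.0590 + 0.2900i
Iter 1: z = -0.0590 + 0.2900i, |z|^2 = 0.0876
Iter 2: z = -0.1396 + 0.2558i, |z|^2 = 0.0849
Iter 3: z = -0.1049 + 0.2186i, |z|^2 = 0.0588
Iter 4: z = -0.0958 + 0.2441i, |z|^2 = 0.0688
Iter 5: z = -0.1094 + 0.2432i, |z|^2 = 0.0711
Iter 6: z = -0.1062 + 0.2368i, |z|^2 = 0.0673
Iter 7: z = -0.1038 + 0.2397i, |z|^2 = 0.0682
Iter 8: z = -0.1057 + 0.2402i, |z|^2 = 0.0689
Iter 9: z = -0.1055 + 0.2392i, |z|^2 = 0.0684
Iter 10: z = -0.1051 + 0.2395i, |z|^2 = 0.0684
Iter 11: z = -0.1053 + 0.2397i, |z|^2 = 0.0685
Iter 12: z = -0.1053 + 0.2395i, |z|^2 = 0.0685
Iter 13: z = -0.1053 + 0.2395i, |z|^2 = 0.0685
Iter 14: z = -0.1053 + 0.2396i, |z|^2 = 0.0685
Iter 15: z = -0.1053 + 0.2395i, |z|^2 = 0.0685
Iter 16: z = -0.1053 + 0.2395i, |z|^2 = 0.0685
Iter 17: z = -0.1053 + 0.2396i, |z|^2 = 0.0685
Iter 18: z = -0.1053 + 0.2396i, |z|^2 = 0.0685
Iter 19: z = -0.1053 + 0.2396i, |z|^2 = 0.0685
Iter 20: z = -0.1053 + 0.2396i, |z|^2 = 0.0685
Iter 21: z = -0.1053 + 0.2396i, |z|^2 = 0.0685
Iter 22: z = -0.1053 + 0.2396i, |z|^2 = 0.0685
Iter 23: z = -0.1053 + 0.2396i, |z|^2 = 0.0685
Iter 24: z = -0.1053 + 0.2396i, |z|^2 = 0.0685
Did not escape in 25 iterations → in set

Answer: yes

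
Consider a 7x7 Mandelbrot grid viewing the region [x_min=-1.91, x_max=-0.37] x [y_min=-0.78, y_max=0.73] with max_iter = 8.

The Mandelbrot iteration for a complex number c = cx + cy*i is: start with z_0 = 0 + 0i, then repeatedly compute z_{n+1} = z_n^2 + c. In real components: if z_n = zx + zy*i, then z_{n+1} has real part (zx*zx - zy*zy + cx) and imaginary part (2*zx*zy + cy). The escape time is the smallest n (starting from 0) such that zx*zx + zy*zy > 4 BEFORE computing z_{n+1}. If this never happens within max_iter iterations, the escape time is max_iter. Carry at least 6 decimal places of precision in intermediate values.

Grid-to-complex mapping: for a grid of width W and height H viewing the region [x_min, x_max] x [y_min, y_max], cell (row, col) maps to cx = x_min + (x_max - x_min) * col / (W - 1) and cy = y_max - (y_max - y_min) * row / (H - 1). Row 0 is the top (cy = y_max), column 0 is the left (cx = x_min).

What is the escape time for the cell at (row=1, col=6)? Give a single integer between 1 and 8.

z_0 = 0 + 0i, c = -0.3700 + 0.4783i
Iter 1: z = -0.3700 + 0.4783i, |z|^2 = 0.3657
Iter 2: z = -0.4619 + 0.1244i, |z|^2 = 0.2288
Iter 3: z = -0.1721 + 0.3634i, |z|^2 = 0.1617
Iter 4: z = -0.4725 + 0.3532i, |z|^2 = 0.3480
Iter 5: z = -0.2715 + 0.1446i, |z|^2 = 0.0946
Iter 6: z = -0.3172 + 0.3998i, |z|^2 = 0.2605
Iter 7: z = -0.4293 + 0.2247i, |z|^2 = 0.2348

Answer: 8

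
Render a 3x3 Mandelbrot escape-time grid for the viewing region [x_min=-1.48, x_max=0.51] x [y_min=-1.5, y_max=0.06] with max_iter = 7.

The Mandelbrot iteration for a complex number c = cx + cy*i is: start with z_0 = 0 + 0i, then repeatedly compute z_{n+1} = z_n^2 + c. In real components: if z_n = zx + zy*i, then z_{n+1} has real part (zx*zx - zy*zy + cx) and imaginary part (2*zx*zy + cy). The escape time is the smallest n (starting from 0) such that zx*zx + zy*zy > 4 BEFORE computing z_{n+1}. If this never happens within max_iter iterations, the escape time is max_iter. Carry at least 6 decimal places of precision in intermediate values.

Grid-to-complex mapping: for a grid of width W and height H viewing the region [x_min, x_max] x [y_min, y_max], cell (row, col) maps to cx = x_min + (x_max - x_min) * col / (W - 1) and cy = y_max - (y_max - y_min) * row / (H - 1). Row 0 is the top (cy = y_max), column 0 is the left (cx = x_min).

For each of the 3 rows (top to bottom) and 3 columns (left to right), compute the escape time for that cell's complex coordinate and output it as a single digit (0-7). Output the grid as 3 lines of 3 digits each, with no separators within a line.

Answer: 775
373
122

Derivation:
(row=0, col=0): c = -1.4800 + 0.0600i → escape time 7
(row=0, col=1): c = -0.4850 + 0.0600i → escape time 7
(row=0, col=2): c = 0.5100 + 0.0600i → escape time 5
(row=1, col=0): c = -1.4800 + -0.7200i → escape time 3
(row=1, col=1): c = -0.4850 + -0.7200i → escape time 7
(row=1, col=2): c = 0.5100 + -0.7200i → escape time 3
(row=2, col=0): c = -1.4800 + -1.5000i → escape time 1
(row=2, col=1): c = -0.4850 + -1.5000i → escape time 2
(row=2, col=2): c = 0.5100 + -1.5000i → escape time 2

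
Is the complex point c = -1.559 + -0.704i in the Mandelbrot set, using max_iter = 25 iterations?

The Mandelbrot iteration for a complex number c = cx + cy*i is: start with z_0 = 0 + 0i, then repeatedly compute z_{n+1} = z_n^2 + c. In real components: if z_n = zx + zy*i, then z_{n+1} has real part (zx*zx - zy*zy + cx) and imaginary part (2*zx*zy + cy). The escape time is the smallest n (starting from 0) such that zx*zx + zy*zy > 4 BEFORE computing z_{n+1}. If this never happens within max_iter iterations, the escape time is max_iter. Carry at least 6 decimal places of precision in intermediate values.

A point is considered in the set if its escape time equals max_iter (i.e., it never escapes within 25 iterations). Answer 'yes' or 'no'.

Answer: no

Derivation:
z_0 = 0 + 0i, c = -1.5590 + -0.7040i
Iter 1: z = -1.5590 + -0.7040i, |z|^2 = 2.9261
Iter 2: z = 0.3759 + 1.4911i, |z|^2 = 2.3646
Iter 3: z = -3.6410 + 0.4169i, |z|^2 = 13.4308
Escaped at iteration 3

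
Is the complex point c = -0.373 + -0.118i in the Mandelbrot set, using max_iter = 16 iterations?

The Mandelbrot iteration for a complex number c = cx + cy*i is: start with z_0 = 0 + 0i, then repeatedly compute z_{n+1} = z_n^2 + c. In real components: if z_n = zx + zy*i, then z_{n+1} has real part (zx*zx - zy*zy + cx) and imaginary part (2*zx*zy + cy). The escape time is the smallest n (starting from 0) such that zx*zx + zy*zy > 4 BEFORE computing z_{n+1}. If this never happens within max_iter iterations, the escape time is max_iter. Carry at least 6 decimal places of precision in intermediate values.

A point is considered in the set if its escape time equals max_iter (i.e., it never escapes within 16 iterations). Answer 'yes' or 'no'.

z_0 = 0 + 0i, c = -0.3730 + -0.1180i
Iter 1: z = -0.3730 + -0.1180i, |z|^2 = 0.1531
Iter 2: z = -0.2478 + -0.0300i, |z|^2 = 0.0623
Iter 3: z = -0.3125 + -0.1031i, |z|^2 = 0.1083
Iter 4: z = -0.2860 + -0.0535i, |z|^2 = 0.0847
Iter 5: z = -0.2941 + -0.0874i, |z|^2 = 0.0941
Iter 6: z = -0.2942 + -0.0666i, |z|^2 = 0.0910
Iter 7: z = -0.2909 + -0.0788i, |z|^2 = 0.0908
Iter 8: z = -0.2946 + -0.0721i, |z|^2 = 0.0920
Iter 9: z = -0.2914 + -0.0755i, |z|^2 = 0.0906
Iter 10: z = -0.2938 + -0.0740i, |z|^2 = 0.0918
Iter 11: z = -0.2922 + -0.0745i, |z|^2 = 0.0909
Iter 12: z = -0.2932 + -0.0745i, |z|^2 = 0.0915
Iter 13: z = -0.2926 + -0.0743i, |z|^2 = 0.0911
Iter 14: z = -0.2929 + -0.0745i, |z|^2 = 0.0914
Iter 15: z = -0.2927 + -0.0744i, |z|^2 = 0.0912
Did not escape in 16 iterations → in set

Answer: yes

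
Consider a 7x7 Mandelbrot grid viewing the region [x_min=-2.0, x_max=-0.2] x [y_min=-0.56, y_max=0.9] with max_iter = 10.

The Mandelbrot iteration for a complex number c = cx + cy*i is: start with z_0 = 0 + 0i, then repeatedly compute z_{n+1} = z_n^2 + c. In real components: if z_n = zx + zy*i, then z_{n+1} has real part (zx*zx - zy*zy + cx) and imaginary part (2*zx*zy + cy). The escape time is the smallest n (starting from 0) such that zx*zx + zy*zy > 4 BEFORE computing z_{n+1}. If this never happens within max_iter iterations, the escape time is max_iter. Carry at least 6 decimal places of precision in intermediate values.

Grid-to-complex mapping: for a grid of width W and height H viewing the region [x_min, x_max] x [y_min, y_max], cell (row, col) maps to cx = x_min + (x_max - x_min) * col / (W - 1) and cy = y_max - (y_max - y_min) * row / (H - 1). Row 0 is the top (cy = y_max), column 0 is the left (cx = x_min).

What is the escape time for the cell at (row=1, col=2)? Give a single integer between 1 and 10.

Answer: 3

Derivation:
z_0 = 0 + 0i, c = -1.4000 + 0.6567i
Iter 1: z = -1.4000 + 0.6567i, |z|^2 = 2.3912
Iter 2: z = 0.1288 + -1.1820i, |z|^2 = 1.4137
Iter 3: z = -2.7805 + 0.3522i, |z|^2 = 7.8554
Escaped at iteration 3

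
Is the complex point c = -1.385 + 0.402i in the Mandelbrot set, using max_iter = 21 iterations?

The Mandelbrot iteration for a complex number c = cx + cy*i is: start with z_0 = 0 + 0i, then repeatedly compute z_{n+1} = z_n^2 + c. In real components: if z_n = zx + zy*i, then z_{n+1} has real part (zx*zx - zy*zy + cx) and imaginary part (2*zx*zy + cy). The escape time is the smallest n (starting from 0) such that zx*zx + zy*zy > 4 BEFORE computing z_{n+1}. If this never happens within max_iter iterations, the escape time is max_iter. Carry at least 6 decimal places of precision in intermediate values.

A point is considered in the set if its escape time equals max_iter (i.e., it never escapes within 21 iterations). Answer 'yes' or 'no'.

Answer: no

Derivation:
z_0 = 0 + 0i, c = -1.3850 + 0.4020i
Iter 1: z = -1.3850 + 0.4020i, |z|^2 = 2.0798
Iter 2: z = 0.3716 + -0.7115i, |z|^2 = 0.6444
Iter 3: z = -1.7532 + -0.1268i, |z|^2 = 3.0898
Iter 4: z = 1.6726 + 0.8468i, |z|^2 = 3.5145
Iter 5: z = 0.6955 + 3.2346i, |z|^2 = 10.9462
Escaped at iteration 5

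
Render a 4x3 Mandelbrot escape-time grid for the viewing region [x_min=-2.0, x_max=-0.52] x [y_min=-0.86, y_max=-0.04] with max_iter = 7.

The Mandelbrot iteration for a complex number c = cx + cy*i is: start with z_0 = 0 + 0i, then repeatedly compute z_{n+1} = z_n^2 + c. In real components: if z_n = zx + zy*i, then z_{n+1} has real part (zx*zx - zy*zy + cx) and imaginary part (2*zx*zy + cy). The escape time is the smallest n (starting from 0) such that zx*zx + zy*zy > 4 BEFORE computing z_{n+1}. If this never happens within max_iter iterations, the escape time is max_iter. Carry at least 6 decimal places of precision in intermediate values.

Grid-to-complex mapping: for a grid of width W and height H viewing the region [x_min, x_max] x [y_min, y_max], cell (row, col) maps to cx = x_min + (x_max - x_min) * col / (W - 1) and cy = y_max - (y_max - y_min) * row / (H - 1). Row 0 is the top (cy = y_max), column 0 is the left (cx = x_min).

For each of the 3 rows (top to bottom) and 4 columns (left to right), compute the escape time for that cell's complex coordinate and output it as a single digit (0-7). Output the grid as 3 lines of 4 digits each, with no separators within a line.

Answer: 1777
1357
1334

Derivation:
(row=0, col=0): c = -2.0000 + -0.0400i → escape time 1
(row=0, col=1): c = -1.5067 + -0.0400i → escape time 7
(row=0, col=2): c = -1.0133 + -0.0400i → escape time 7
(row=0, col=3): c = -0.5200 + -0.0400i → escape time 7
(row=1, col=0): c = -2.0000 + -0.4500i → escape time 1
(row=1, col=1): c = -1.5067 + -0.4500i → escape time 3
(row=1, col=2): c = -1.0133 + -0.4500i → escape time 5
(row=1, col=3): c = -0.5200 + -0.4500i → escape time 7
(row=2, col=0): c = -2.0000 + -0.8600i → escape time 1
(row=2, col=1): c = -1.5067 + -0.8600i → escape time 3
(row=2, col=2): c = -1.0133 + -0.8600i → escape time 3
(row=2, col=3): c = -0.5200 + -0.8600i → escape time 4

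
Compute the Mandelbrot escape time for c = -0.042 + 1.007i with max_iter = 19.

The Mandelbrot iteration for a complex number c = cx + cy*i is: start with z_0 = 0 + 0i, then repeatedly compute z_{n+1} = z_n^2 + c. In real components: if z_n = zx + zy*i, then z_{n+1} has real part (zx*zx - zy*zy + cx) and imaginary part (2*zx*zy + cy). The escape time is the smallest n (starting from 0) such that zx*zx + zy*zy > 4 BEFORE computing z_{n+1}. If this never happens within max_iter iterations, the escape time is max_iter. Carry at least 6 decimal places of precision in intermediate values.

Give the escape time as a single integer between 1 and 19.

z_0 = 0 + 0i, c = -0.0420 + 1.0070i
Iter 1: z = -0.0420 + 1.0070i, |z|^2 = 1.0158
Iter 2: z = -1.0543 + 0.9224i, |z|^2 = 1.9624
Iter 3: z = 0.2187 + -0.9380i, |z|^2 = 0.9276
Iter 4: z = -0.8740 + 0.5968i, |z|^2 = 1.1200
Iter 5: z = 0.3657 + -0.0361i, |z|^2 = 0.1350
Iter 6: z = 0.0904 + 0.9806i, |z|^2 = 0.9697
Iter 7: z = -0.9953 + 1.1843i, |z|^2 = 2.3933
Iter 8: z = -0.4539 + -1.3506i, |z|^2 = 2.0301
Iter 9: z = -1.6601 + 2.2330i, |z|^2 = 7.7422
Escaped at iteration 9

Answer: 9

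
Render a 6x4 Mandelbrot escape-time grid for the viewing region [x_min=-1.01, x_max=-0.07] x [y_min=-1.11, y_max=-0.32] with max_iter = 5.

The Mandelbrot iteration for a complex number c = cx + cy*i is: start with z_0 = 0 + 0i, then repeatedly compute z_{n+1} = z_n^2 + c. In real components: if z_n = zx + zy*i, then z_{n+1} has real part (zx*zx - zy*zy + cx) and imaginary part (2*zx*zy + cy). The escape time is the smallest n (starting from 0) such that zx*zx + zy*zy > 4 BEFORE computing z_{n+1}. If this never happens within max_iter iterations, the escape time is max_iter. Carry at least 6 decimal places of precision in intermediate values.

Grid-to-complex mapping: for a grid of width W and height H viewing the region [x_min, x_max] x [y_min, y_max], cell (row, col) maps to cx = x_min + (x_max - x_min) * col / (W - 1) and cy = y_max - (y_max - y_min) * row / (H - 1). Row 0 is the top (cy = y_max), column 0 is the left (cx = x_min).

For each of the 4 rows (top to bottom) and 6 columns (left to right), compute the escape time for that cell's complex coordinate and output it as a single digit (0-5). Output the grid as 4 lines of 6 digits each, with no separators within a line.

(row=0, col=0): c = -1.0100 + -0.3200i → escape time 5
(row=0, col=1): c = -0.8220 + -0.3200i → escape time 5
(row=0, col=2): c = -0.6340 + -0.3200i → escape time 5
(row=0, col=3): c = -0.4460 + -0.3200i → escape time 5
(row=0, col=4): c = -0.2580 + -0.3200i → escape time 5
(row=0, col=5): c = -0.0700 + -0.3200i → escape time 5
(row=1, col=0): c = -1.0100 + -0.5833i → escape time 5
(row=1, col=1): c = -0.8220 + -0.5833i → escape time 5
(row=1, col=2): c = -0.6340 + -0.5833i → escape time 5
(row=1, col=3): c = -0.4460 + -0.5833i → escape time 5
(row=1, col=4): c = -0.2580 + -0.5833i → escape time 5
(row=1, col=5): c = -0.0700 + -0.5833i → escape time 5
(row=2, col=0): c = -1.0100 + -0.8467i → escape time 3
(row=2, col=1): c = -0.8220 + -0.8467i → escape time 4
(row=2, col=2): c = -0.6340 + -0.8467i → escape time 4
(row=2, col=3): c = -0.4460 + -0.8467i → escape time 5
(row=2, col=4): c = -0.2580 + -0.8467i → escape time 5
(row=2, col=5): c = -0.0700 + -0.8467i → escape time 5
(row=3, col=0): c = -1.0100 + -1.1100i → escape time 3
(row=3, col=1): c = -0.8220 + -1.1100i → escape time 3
(row=3, col=2): c = -0.6340 + -1.1100i → escape time 3
(row=3, col=3): c = -0.4460 + -1.1100i → escape time 4
(row=3, col=4): c = -0.2580 + -1.1100i → escape time 5
(row=3, col=5): c = -0.0700 + -1.1100i → escape time 5

Answer: 555555
555555
344555
333455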